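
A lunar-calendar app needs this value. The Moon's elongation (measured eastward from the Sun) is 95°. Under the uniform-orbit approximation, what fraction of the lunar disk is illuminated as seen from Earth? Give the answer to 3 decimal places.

0.544

cos 95° = (-0.087), so f = (1 − (-0.087))/2 = 0.544.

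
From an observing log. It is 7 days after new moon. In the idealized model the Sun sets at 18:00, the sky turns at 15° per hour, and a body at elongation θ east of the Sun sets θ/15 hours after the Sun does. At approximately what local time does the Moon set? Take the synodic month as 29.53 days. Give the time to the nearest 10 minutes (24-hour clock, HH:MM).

The Moon has covered 7/29.53 of its cycle, so θ ≈ 360° × 7/29.53 = 85.3°.
At 15° of sky rotation per hour, 85.3° corresponds to a 5.69 h lag.
18:00 + 5.689 h ≈ 23:41 → 23:40 to the nearest ten minutes.

23:40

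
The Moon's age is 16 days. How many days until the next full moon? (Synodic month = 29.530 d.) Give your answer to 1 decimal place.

28.3 days

Full moon is 0.5 of the way through the cycle: age 0.5 × 29.530 = 14.765 d.
Already past this cycle's full moon; the next is at 14.765 + 29.530 = 44.295 d, so 44.295 − 16 = 28.295 days.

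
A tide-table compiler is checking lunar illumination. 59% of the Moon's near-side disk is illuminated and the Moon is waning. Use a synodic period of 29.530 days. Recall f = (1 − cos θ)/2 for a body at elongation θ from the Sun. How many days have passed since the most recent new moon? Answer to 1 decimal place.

Invert f = (1 − cos θ)/2 to get cos θ = 1 − 2(0.59) = -0.180, hence θ₀ = arccos -0.180 = 100.4°.
A waning Moon lies in 180°–360°, so θ = 360° − 100.4° = 259.6°.
That fraction of the synodic month is 259.6/360 × 29.530 d ≈ 21.30 d.

21.3 days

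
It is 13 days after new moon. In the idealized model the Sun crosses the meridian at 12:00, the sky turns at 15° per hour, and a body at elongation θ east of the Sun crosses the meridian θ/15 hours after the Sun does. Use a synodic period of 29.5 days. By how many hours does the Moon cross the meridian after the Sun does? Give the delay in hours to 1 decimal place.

10.6 h

Phase angle: θ = 360°·(13 d)/(29.5 d) = 158.6°.
The Moon trails the Sun by θ/15 = 158.6/15 ≈ 10.58 hours.
So the Moon crosses the meridian 10.58 h after the Sun.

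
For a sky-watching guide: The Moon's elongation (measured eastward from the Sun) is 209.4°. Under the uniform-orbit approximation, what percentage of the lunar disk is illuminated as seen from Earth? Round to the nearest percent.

94%

cos 209.4° = (-0.871), so f = (1 − (-0.871))/2 = 0.936, i.e. 94%.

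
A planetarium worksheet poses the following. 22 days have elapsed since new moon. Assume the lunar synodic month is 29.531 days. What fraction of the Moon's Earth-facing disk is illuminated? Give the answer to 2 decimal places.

Phase angle: θ = 360°·(22 d)/(29.531 d) = 268.2°.
cos 268.2° = (-0.032), so f = (1 − (-0.032))/2 = 0.516.

0.52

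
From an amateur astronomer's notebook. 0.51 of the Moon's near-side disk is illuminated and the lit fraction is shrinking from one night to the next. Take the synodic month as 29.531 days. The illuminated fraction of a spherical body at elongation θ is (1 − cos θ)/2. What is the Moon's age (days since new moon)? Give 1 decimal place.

22.1 days

Invert f = (1 − cos θ)/2 to get cos θ = 1 − 2(0.51) = -0.020, hence θ₀ = arccos -0.020 = 91.1°.
Waning ⇒ past full, so θ = 360° − 91.1° = 268.9°.
Age = 29.531 × 268.9°/360° ≈ 22.05 days.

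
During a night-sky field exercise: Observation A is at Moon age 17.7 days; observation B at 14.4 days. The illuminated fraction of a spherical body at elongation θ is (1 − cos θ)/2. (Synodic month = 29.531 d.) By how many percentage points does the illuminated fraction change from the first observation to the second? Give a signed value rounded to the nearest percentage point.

+9 percentage points

θ₁ = 360° × 17.7/29.531 = 215.8°, f₁ = (1 − cos θ₁)/2 = 0.906.
θ₂ = 360° × 14.4/29.531 = 175.5°, f₂ = (1 − cos θ₂)/2 = 0.998.
Change = f₂ − f₁ = +0.093 → +9 percentage points.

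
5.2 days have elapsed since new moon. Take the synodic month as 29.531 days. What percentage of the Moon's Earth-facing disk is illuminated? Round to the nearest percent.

28%

Elongation θ = 360° × 5.2/29.531 ≈ 63.4°.
With cos θ = 0.448, the lit fraction is (1 − 0.448)/2 ≈ 0.276, so 28%.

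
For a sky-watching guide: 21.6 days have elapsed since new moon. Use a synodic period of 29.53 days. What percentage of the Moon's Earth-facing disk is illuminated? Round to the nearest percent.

56%

Phase angle: θ = 360°·(21.6 d)/(29.53 d) = 263.3°.
Illuminated fraction = (1 − cos 263.3°)/2 = (1 − (-0.116))/2 ≈ 0.558, so 56%.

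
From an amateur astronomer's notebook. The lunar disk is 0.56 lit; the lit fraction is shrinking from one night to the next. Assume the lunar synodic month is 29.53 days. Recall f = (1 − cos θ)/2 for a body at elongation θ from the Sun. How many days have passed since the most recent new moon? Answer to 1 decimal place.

cos θ = 1 − 2f = -0.120, giving a principal value of 96.9°.
Waning ⇒ past full, so θ = 360° − 96.9° = 263.1°.
At 360°/29.53 d per day, 263.1° corresponds to 21.58 days.

21.6 days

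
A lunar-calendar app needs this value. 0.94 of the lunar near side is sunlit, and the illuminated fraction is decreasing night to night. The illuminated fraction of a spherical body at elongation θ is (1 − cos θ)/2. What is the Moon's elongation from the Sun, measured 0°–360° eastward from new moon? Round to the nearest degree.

208°

Invert f = (1 − cos θ)/2 to get cos θ = 1 − 2(0.94) = -0.880, hence θ₀ = arccos -0.880 = 151.6°.
A waning Moon lies in 180°–360°, so θ = 360° − 151.6° = 208.4°.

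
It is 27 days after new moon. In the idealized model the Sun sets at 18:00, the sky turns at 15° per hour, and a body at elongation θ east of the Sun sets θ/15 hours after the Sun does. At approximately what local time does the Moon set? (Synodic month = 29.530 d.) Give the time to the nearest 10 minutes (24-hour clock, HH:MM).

Phase angle: θ = 360°·(27 d)/(29.530 d) = 329.2°.
Delay after the Sun = 329.2° / (15°/h) ≈ 21.94 h.
18:00 + 21.944 h ≈ 15:57 → 16:00 to the nearest ten minutes.

16:00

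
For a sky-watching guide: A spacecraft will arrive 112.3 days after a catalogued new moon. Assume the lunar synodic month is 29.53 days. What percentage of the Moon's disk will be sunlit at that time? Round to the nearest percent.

34%

112.3 d spans 3 complete synodic months (3 × 29.53 = 88.59 d) plus 23.71 d.
Phase angle: θ = 360°·(23.71 d)/(29.53 d) = 289.0°.
Illuminated fraction = (1 − cos 289.0°)/2 = (1 − 0.326)/2 ≈ 0.337, so 34%.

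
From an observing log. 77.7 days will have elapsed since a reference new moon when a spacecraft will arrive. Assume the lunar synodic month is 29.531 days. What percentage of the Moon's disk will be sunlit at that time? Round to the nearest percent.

84%

77.7 d spans 2 complete synodic months (2 × 29.531 = 59.06 d) plus 18.64 d.
Phase angle: θ = 360°·(18.64 d)/(29.531 d) = 227.2°.
With cos θ = (-0.679), the lit fraction is (1 − (-0.679))/2 ≈ 0.840, so 84%.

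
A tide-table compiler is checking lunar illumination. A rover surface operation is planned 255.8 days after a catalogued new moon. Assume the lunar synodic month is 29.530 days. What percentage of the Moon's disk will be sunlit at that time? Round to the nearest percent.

Reduce mod P: 255.8 − 8×29.530 = 19.56 d into the current lunation.
Phase angle: θ = 360°·(19.56 d)/(29.530 d) = 238.5°.
Illuminated fraction = (1 − cos 238.5°)/2 = (1 − (-0.523))/2 ≈ 0.762, so 76%.

76%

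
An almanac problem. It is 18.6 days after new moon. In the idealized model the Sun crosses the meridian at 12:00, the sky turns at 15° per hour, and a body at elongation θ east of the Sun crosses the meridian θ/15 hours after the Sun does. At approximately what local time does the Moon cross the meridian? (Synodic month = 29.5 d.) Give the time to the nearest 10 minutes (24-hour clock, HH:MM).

Phase angle: θ = 360°·(18.6 d)/(29.5 d) = 227.0°.
Delay after the Sun = 227.0° / (15°/h) ≈ 15.13 h.
12:00 + 15.132 h ≈ 03:08 → 03:10 to the nearest ten minutes.

03:10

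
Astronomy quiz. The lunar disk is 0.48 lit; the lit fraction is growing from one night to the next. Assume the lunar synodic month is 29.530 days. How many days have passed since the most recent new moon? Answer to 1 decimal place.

Invert f = (1 − cos θ)/2 to get cos θ = 1 − 2(0.48) = 0.040, hence θ₀ = arccos 0.040 = 87.7°.
The Moon is waxing (0°–180°), so θ = 87.7° directly.
Age = 29.530 × 87.7°/360° ≈ 7.19 days.

7.2 days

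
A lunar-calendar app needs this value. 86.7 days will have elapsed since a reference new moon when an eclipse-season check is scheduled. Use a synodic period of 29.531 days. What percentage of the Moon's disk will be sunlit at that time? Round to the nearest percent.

4%

86.7/29.531 = 2.936 lunations, so 2 complete cycles and 27.64 d into the next.
Elongation θ = 360° × 27.64/29.531 ≈ 336.9°.
Illuminated fraction = (1 − cos 336.9°)/2 = (1 − 0.920)/2 ≈ 0.040, so 4%.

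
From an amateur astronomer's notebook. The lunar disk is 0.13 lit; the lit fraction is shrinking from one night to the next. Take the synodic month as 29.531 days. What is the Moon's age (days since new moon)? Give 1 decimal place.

26.1 days

Invert f = (1 − cos θ)/2 to get cos θ = 1 − 2(0.13) = 0.740, hence θ₀ = arccos 0.740 = 42.3°.
A waning Moon lies in 180°–360°, so θ = 360° − 42.3° = 317.7°.
Age = 29.531 × 317.7°/360° ≈ 26.06 days.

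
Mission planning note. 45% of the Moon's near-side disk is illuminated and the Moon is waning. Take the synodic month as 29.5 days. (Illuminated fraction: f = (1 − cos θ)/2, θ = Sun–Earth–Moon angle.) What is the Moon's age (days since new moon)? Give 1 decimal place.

22.6 days

Invert f = (1 − cos θ)/2 to get cos θ = 1 − 2(0.45) = 0.100, hence θ₀ = arccos 0.100 = 84.3°.
A waning Moon lies in 180°–360°, so θ = 360° − 84.3° = 275.7°.
At 360°/29.5 d per day, 275.7° corresponds to 22.60 days.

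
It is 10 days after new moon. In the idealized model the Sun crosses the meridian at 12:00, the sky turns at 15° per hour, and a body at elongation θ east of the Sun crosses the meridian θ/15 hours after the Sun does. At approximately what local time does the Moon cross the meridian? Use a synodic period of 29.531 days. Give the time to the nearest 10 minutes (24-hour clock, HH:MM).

20:10

Elongation θ = 360° × 10/29.531 ≈ 121.9°.
Delay after the Sun = 121.9° / (15°/h) ≈ 8.13 h.
12:00 + 8.127 h ≈ 20:08 → 20:10 to the nearest ten minutes.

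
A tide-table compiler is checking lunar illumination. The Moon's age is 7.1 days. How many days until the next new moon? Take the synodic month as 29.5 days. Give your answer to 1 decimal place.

One full lunation from the last new moon is 29.5 d; remaining = 29.5 − 7.1 = 22.400 d.

22.4 days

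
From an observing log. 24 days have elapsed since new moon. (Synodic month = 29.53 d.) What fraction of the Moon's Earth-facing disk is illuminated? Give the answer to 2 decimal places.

0.31

Elongation θ = 360° × 24/29.53 ≈ 292.6°.
Illuminated fraction = (1 − cos 292.6°)/2 = (1 − 0.384)/2 ≈ 0.308.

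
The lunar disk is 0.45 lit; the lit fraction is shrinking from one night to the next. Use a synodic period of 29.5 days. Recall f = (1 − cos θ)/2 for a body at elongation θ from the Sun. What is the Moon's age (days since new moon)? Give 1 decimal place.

From f = (1 − cos θ)/2: cos θ = 1 − 2×0.45 = 0.100; arccos → 84.3°.
A waning Moon lies in 180°–360°, so θ = 360° − 84.3° = 275.7°.
That fraction of the synodic month is 275.7/360 × 29.5 d ≈ 22.60 d.

22.6 days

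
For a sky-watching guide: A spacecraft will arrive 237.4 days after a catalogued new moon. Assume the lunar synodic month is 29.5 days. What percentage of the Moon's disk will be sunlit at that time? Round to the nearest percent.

2%

237.4 d spans 8 complete synodic months (8 × 29.5 = 236.00 d) plus 1.40 d.
Phase angle: θ = 360°·(1.40 d)/(29.5 d) = 17.1°.
cos 17.1° = 0.956, so f = (1 − 0.956)/2 = 0.022, so 2%.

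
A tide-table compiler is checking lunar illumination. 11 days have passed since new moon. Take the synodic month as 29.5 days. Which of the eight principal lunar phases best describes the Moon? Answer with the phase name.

θ ≈ 360° × 11/29.5 = 134°, which falls in the waxing gibbous sector.

waxing gibbous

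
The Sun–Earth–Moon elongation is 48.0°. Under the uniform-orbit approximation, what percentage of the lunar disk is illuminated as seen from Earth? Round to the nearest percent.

17%

f = (1 − cos 48.0°)/2 = (1 − 0.669)/2 ≈ 0.165, i.e. 17%.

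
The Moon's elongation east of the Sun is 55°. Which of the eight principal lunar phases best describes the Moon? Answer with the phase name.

waxing crescent

The waxing crescent sector spans roughly 22°–68°; 55° falls inside it.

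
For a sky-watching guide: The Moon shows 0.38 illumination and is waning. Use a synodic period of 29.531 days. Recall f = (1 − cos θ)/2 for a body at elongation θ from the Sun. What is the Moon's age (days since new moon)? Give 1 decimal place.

Invert f = (1 − cos θ)/2 to get cos θ = 1 − 2(0.38) = 0.240, hence θ₀ = arccos 0.240 = 76.1°.
A waning Moon lies in 180°–360°, so θ = 360° − 76.1° = 283.9°.
At 360°/29.531 d per day, 283.9° corresponds to 23.29 days.

23.3 days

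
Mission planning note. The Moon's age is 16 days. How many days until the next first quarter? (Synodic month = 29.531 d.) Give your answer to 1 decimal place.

First quarter is 0.25 of the way through the cycle: age 0.25 × 29.531 = 7.383 d.
Already past this cycle's first quarter; the next is at 7.383 + 29.531 = 36.914 d, so 36.914 − 16 = 20.914 days.

20.9 days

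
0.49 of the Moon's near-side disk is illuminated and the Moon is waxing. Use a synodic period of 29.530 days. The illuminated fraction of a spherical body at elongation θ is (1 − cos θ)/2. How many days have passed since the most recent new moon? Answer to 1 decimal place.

cos θ = 1 − 2f = 0.020, giving a principal value of 88.9°.
The Moon is waxing (0°–180°), so θ = 88.9° directly.
That fraction of the synodic month is 88.9/360 × 29.530 d ≈ 7.29 d.

7.3 days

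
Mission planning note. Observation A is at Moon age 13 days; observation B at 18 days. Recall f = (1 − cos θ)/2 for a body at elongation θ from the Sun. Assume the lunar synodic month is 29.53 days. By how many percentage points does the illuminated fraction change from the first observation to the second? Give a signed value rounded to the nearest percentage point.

θ₁ = 360° × 13/29.53 = 158.5°, f₁ = (1 − cos θ₁)/2 = 0.965.
θ₂ = 360° × 18/29.53 = 219.4°, f₂ = (1 − cos θ₂)/2 = 0.886.
Change = f₂ − f₁ = -0.079 → -8 percentage points.

-8 percentage points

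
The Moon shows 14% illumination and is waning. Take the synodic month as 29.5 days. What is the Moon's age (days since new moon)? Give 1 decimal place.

25.9 days

From f = (1 − cos θ)/2: cos θ = 1 − 2×0.14 = 0.720; arccos → 43.9°.
Waning ⇒ past full, so θ = 360° − 43.9° = 316.1°.
Age = 29.5 × 316.1°/360° ≈ 25.90 days.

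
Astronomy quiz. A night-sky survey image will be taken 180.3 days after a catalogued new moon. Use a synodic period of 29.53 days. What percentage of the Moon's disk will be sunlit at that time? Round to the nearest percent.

11%

180.3/29.53 = 6.106 lunations, so 6 complete cycles and 3.12 d into the next.
Elongation θ = 360° × 3.12/29.53 ≈ 38.0°.
With cos θ = 0.788, the lit fraction is (1 − 0.788)/2 ≈ 0.106, so 11%.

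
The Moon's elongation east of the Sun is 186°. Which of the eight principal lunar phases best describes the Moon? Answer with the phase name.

full moon

186° lies in the full moon sector of the 8-phase cycle.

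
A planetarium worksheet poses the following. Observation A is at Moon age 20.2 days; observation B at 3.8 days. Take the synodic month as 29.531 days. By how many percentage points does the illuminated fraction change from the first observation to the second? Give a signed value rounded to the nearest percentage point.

-55 percentage points

First observation: θ = 360°·20.2/29.531 = 246.2°, so f = 0.701.
Second observation: θ = 46.3°, f = 0.155.
Δf = 0.155 − 0.701 = -0.547, i.e. -55 pp.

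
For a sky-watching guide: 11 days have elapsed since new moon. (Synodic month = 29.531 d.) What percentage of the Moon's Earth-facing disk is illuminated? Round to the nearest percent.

The Moon has covered 11/29.531 of its cycle, so θ ≈ 360° × 11/29.531 = 134.1°.
Illuminated fraction = (1 − cos 134.1°)/2 = (1 − (-0.696))/2 ≈ 0.848, so 85%.

85%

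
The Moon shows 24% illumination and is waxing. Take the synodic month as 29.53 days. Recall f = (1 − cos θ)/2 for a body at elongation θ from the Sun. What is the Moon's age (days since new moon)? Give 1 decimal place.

From f = (1 − cos θ)/2: cos θ = 1 − 2×0.24 = 0.520; arccos → 58.7°.
The Moon is waxing (0°–180°), so θ = 58.7° directly.
At 360°/29.53 d per day, 58.7° corresponds to 4.81 days.

4.8 days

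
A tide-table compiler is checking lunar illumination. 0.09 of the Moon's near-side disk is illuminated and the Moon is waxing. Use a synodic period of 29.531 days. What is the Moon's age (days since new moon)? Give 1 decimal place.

From f = (1 − cos θ)/2: cos θ = 1 − 2×0.09 = 0.820; arccos → 34.9°.
Before full moon the principal value applies: θ = 34.9°.
At 360°/29.531 d per day, 34.9° corresponds to 2.86 days.

2.9 days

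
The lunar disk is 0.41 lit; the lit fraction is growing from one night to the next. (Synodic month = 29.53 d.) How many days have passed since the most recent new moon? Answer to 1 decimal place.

6.5 days

cos θ = 1 − 2f = 0.180, giving a principal value of 79.6°.
The Moon is waxing (0°–180°), so θ = 79.6° directly.
That fraction of the synodic month is 79.6/360 × 29.53 d ≈ 6.53 d.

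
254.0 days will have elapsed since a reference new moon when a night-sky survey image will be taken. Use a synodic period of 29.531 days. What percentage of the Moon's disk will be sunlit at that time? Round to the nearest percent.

254.0/29.531 = 8.601 lunations, so 8 complete cycles and 17.75 d into the next.
Phase angle: θ = 360°·(17.75 d)/(29.531 d) = 216.4°.
Illuminated fraction = (1 − cos 216.4°)/2 = (1 − (-0.805))/2 ≈ 0.902, so 90%.

90%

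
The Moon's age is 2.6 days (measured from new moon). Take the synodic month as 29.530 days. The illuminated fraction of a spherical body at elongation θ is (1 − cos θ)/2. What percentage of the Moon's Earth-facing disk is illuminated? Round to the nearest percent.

Elongation θ = 360° × 2.6/29.530 ≈ 31.7°.
cos 31.7° = 0.851, so f = (1 − 0.851)/2 = 0.075, so 7%.

7%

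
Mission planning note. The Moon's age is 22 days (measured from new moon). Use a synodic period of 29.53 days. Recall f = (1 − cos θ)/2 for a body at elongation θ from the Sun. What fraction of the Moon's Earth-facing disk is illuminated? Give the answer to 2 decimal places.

0.52

Elongation θ = 360° × 22/29.53 ≈ 268.2°.
With cos θ = (-0.031), the lit fraction is (1 − (-0.031))/2 ≈ 0.516.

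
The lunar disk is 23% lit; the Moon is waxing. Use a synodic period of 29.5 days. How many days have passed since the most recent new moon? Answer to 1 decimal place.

4.7 days

cos θ = 1 − 2f = 0.540, giving a principal value of 57.3°.
Before full moon the principal value applies: θ = 57.3°.
At 360°/29.5 d per day, 57.3° corresponds to 4.70 days.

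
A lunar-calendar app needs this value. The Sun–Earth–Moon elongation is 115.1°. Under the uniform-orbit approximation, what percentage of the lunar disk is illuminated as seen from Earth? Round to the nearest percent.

Half-versine of 115.1°: (1 − (-0.424))/2 = 0.712, i.e. 71%.

71%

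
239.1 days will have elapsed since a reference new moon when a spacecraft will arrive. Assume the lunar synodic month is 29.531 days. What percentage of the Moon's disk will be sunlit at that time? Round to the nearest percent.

239.1/29.531 = 8.097 lunations, so 8 complete cycles and 2.85 d into the next.
Phase angle: θ = 360°·(2.85 d)/(29.531 d) = 34.8°.
Illuminated fraction = (1 − cos 34.8°)/2 = (1 − 0.821)/2 ≈ 0.089, so 9%.

9%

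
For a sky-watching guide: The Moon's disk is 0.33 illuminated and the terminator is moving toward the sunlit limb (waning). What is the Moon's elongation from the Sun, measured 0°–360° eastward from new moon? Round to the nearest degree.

Invert f = (1 − cos θ)/2 to get cos θ = 1 − 2(0.33) = 0.340, hence θ₀ = arccos 0.340 = 70.1°.
Waning ⇒ past full, so θ = 360° − 70.1° = 289.9°.

290°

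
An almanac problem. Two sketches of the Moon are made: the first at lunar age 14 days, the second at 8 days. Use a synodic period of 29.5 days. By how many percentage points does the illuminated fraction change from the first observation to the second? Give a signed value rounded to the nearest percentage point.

First observation: θ = 360°·14/29.5 = 170.8°, so f = 0.994.
Second observation: θ = 97.6°, f = 0.566.
Δf = 0.566 − 0.994 = -0.427, i.e. -43 pp.

-43 percentage points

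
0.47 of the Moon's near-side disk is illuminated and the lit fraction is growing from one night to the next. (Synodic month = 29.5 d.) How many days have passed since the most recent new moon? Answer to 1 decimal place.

7.1 days

Invert f = (1 − cos θ)/2 to get cos θ = 1 − 2(0.47) = 0.060, hence θ₀ = arccos 0.060 = 86.6°.
The Moon is waxing (0°–180°), so θ = 86.6° directly.
That fraction of the synodic month is 86.6/360 × 29.5 d ≈ 7.09 d.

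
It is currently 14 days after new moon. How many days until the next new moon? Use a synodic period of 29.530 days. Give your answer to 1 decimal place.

15.5 days

One full lunation from the last new moon is 29.530 d; remaining = 29.530 − 14 = 15.530 d.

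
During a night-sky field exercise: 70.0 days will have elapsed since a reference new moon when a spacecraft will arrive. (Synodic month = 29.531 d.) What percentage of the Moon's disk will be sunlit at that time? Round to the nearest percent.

70.0/29.531 = 2.370 lunations, so 2 complete cycles and 10.94 d into the next.
Phase angle: θ = 360°·(10.94 d)/(29.531 d) = 133.3°.
cos 133.3° = (-0.686), so f = (1 − (-0.686))/2 = 0.843, so 84%.

84%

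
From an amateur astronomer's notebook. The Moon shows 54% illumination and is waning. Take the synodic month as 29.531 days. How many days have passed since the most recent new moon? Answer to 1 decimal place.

From f = (1 − cos θ)/2: cos θ = 1 − 2×0.54 = -0.080; arccos → 94.6°.
A waning Moon lies in 180°–360°, so θ = 360° − 94.6° = 265.4°.
That fraction of the synodic month is 265.4/360 × 29.531 d ≈ 21.77 d.

21.8 days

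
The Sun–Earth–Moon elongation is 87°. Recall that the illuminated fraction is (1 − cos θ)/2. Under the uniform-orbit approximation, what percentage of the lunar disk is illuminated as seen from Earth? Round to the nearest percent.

f = (1 − cos 87°)/2 = (1 − 0.052)/2 ≈ 0.474, i.e. 47%.

47%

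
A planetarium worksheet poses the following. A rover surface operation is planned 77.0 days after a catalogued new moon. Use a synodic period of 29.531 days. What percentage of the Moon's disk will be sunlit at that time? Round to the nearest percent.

77.0 d spans 2 complete synodic months (2 × 29.531 = 59.06 d) plus 17.94 d.
The Moon has covered 17.94/29.531 of its cycle, so θ ≈ 360° × 17.94/29.531 = 218.7°.
cos 218.7° = (-0.781), so f = (1 − (-0.781))/2 = 0.890, so 89%.

89%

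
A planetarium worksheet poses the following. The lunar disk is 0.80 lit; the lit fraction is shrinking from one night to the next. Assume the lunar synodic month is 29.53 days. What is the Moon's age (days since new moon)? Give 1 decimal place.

cos θ = 1 − 2f = -0.600, giving a principal value of 126.9°.
A waning Moon lies in 180°–360°, so θ = 360° − 126.9° = 233.1°.
Age = 29.53 × 233.1°/360° ≈ 19.12 days.

19.1 days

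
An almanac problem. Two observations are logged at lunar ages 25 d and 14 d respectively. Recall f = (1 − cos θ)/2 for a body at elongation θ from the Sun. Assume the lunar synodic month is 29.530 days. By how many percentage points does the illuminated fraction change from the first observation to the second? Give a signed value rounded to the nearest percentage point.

First observation: θ = 360°·25/29.530 = 304.8°, so f = 0.215.
Second observation: θ = 170.7°, f = 0.993.
Δf = 0.993 − 0.215 = +0.779, i.e. +78 pp.

+78 pp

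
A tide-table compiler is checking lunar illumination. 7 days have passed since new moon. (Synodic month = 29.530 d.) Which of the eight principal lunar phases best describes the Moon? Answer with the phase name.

first quarter

θ ≈ 360° × 7/29.530 = 85°, which falls in the first quarter sector.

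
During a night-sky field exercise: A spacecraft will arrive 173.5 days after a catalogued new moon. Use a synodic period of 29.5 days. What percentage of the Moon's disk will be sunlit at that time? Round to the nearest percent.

Reduce mod P: 173.5 − 5×29.5 = 26.00 d into the current lunation.
The Moon has covered 26.00/29.5 of its cycle, so θ ≈ 360° × 26.00/29.5 = 317.3°.
With cos θ = 0.735, the lit fraction is (1 − 0.735)/2 ≈ 0.133, so 13%.

13%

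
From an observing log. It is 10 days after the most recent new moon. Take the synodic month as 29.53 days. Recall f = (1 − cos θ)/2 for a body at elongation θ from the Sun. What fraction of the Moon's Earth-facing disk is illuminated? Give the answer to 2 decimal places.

Phase angle: θ = 360°·(10 d)/(29.53 d) = 121.9°.
Illuminated fraction = (1 − cos 121.9°)/2 = (1 − (-0.529))/2 ≈ 0.764.

0.76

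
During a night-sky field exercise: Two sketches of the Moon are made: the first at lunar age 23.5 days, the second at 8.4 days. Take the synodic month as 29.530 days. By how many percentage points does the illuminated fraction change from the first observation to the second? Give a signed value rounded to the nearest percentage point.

First observation: θ = 360°·23.5/29.530 = 286.5°, so f = 0.358.
Second observation: θ = 102.4°, f = 0.607.
Δf = 0.607 − 0.358 = +0.249, i.e. +25 pp.

+25 pp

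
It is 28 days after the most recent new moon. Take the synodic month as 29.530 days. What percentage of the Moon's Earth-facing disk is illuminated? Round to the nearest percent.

Phase angle: θ = 360°·(28 d)/(29.530 d) = 341.3°.
Illuminated fraction = (1 − cos 341.3°)/2 = (1 − 0.947)/2 ≈ 0.026, so 3%.

3%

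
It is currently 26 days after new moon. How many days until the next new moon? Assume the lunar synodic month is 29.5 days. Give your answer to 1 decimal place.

3.5 days

One full lunation from the last new moon is 29.5 d; remaining = 29.5 − 26 = 3.500 d.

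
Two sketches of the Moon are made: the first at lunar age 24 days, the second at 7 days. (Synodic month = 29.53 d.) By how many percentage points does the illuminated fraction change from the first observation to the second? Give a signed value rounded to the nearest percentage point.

+15 pp

θ₁ = 360° × 24/29.53 = 292.6°, f₁ = (1 − cos θ₁)/2 = 0.308.
θ₂ = 360° × 7/29.53 = 85.3°, f₂ = (1 − cos θ₂)/2 = 0.459.
Change = f₂ − f₁ = +0.151 → +15 percentage points.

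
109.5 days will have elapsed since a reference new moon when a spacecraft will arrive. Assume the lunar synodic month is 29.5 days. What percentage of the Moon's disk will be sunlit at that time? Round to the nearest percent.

62%

109.5 d spans 3 complete synodic months (3 × 29.5 = 88.50 d) plus 21.00 d.
The Moon has covered 21.00/29.5 of its cycle, so θ ≈ 360° × 21.00/29.5 = 256.3°.
Illuminated fraction = (1 − cos 256.3°)/2 = (1 − (-0.237))/2 ≈ 0.619, so 62%.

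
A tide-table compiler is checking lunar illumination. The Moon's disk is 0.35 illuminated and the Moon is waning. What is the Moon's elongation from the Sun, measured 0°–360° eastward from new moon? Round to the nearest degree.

287°

cos θ = 1 − 2f = 0.300, giving a principal value of 72.5°.
Waning ⇒ past full, so θ = 360° − 72.5° = 287.5°.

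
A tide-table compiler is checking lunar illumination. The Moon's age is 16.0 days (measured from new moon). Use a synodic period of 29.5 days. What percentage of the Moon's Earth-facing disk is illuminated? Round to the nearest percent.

98%

Elongation θ = 360° × 16.0/29.5 ≈ 195.3°.
With cos θ = (-0.965), the lit fraction is (1 − (-0.965))/2 ≈ 0.982, so 98%.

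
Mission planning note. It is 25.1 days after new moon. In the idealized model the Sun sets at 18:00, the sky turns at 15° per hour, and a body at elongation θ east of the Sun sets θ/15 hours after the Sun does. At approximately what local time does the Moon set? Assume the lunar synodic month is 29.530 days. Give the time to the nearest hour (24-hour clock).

14:00

Phase angle: θ = 360°·(25.1 d)/(29.530 d) = 306.0°.
The Moon trails the Sun by θ/15 = 306.0/15 ≈ 20.40 hours.
18:00 + 20.40 h ≈ 14:24 → 14:00 to the nearest hour.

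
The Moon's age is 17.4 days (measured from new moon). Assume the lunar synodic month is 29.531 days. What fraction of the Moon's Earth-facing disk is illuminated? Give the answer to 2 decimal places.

0.92

Phase angle: θ = 360°·(17.4 d)/(29.531 d) = 212.1°.
cos 212.1° = (-0.847), so f = (1 − (-0.847))/2 = 0.923.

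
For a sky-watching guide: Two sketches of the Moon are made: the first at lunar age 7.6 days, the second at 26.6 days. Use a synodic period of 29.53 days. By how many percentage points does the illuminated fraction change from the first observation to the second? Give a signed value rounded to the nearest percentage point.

First observation: θ = 360°·7.6/29.53 = 92.7°, so f = 0.523.
Second observation: θ = 324.3°, f = 0.094.
Δf = 0.094 − 0.523 = -0.429, i.e. -43 pp.

-43 pp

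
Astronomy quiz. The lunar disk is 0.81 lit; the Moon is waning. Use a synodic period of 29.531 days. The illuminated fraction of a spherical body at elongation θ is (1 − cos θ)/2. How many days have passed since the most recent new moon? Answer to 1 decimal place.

19.0 days

Invert f = (1 − cos θ)/2 to get cos θ = 1 − 2(0.81) = -0.620, hence θ₀ = arccos -0.620 = 128.3°.
A waning Moon lies in 180°–360°, so θ = 360° − 128.3° = 231.7°.
At 360°/29.531 d per day, 231.7° corresponds to 19.01 days.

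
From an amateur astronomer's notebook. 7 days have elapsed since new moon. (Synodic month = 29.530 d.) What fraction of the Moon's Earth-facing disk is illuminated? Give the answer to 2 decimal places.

Elongation θ = 360° × 7/29.530 ≈ 85.3°.
With cos θ = 0.081, the lit fraction is (1 − 0.081)/2 ≈ 0.459.

0.46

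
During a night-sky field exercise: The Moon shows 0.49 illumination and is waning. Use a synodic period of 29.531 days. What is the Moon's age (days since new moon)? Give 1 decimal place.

22.2 days

From f = (1 − cos θ)/2: cos θ = 1 − 2×0.49 = 0.020; arccos → 88.9°.
Since the Moon is past full (waning), take the reflex angle: θ = 360° − 88.9° = 271.1°.
At 360°/29.531 d per day, 271.1° corresponds to 22.24 days.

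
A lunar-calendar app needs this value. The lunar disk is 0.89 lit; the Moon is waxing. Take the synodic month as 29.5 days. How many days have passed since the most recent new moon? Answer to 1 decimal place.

cos θ = 1 − 2f = -0.780, giving a principal value of 141.3°.
The Moon is waxing (0°–180°), so θ = 141.3° directly.
At 360°/29.5 d per day, 141.3° corresponds to 11.58 days.

11.6 days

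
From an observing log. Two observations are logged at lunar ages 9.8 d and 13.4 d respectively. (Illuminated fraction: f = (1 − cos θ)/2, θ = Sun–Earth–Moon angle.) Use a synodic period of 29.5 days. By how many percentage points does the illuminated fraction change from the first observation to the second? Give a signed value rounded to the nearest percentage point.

+23 percentage points

First observation: θ = 360°·9.8/29.5 = 119.6°, so f = 0.747.
Second observation: θ = 163.5°, f = 0.979.
Δf = 0.979 − 0.747 = +0.233, i.e. +23 pp.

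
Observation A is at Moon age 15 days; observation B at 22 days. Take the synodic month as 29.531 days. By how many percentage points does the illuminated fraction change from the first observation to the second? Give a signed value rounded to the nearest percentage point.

θ₁ = 360° × 15/29.531 = 182.9°, f₁ = (1 − cos θ₁)/2 = 0.999.
θ₂ = 360° × 22/29.531 = 268.2°, f₂ = (1 − cos θ₂)/2 = 0.516.
Change = f₂ − f₁ = -0.484 → -48 percentage points.

-48 pp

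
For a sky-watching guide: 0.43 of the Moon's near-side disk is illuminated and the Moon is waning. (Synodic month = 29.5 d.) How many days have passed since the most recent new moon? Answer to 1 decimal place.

From f = (1 − cos θ)/2: cos θ = 1 − 2×0.43 = 0.140; arccos → 82.0°.
Since the Moon is past full (waning), take the reflex angle: θ = 360° − 82.0° = 278.0°.
That fraction of the synodic month is 278.0/360 × 29.5 d ≈ 22.78 d.

22.8 days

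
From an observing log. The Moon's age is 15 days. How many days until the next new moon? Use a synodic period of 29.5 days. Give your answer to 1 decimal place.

One full lunation from the last new moon is 29.5 d; remaining = 29.5 − 15 = 14.500 d.

14.5 days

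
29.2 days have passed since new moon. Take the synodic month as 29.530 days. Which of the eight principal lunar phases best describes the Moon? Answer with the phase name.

new moon

At 29.2/29.530 of the cycle, θ ≈ 356° — the new moon range.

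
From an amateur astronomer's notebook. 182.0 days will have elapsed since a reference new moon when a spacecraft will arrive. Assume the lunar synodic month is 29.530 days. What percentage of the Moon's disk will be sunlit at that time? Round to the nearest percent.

Reduce mod P: 182.0 − 6×29.530 = 4.82 d into the current lunation.
The Moon has covered 4.82/29.530 of its cycle, so θ ≈ 360° × 4.82/29.530 = 58.8°.
With cos θ = 0.519, the lit fraction is (1 − 0.519)/2 ≈ 0.241, so 24%.

24%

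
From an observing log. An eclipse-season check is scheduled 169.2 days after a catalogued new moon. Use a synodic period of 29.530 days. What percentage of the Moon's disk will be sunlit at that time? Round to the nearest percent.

56%

169.2/29.530 = 5.730 lunations, so 5 complete cycles and 21.55 d into the next.
Phase angle: θ = 360°·(21.55 d)/(29.530 d) = 262.7°.
With cos θ = (-0.127), the lit fraction is (1 − (-0.127))/2 ≈ 0.563, so 56%.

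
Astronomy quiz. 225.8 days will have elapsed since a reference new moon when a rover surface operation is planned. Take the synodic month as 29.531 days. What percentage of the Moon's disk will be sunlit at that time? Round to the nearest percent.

80%

225.8/29.531 = 7.646 lunations, so 7 complete cycles and 19.08 d into the next.
Phase angle: θ = 360°·(19.08 d)/(29.531 d) = 232.6°.
Illuminated fraction = (1 − cos 232.6°)/2 = (1 − (-0.607))/2 ≈ 0.803, so 80%.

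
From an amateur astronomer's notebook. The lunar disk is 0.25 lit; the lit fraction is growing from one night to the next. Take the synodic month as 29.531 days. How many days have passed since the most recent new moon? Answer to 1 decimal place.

From f = (1 − cos θ)/2: cos θ = 1 − 2×0.25 = 0.500; arccos → 60.0°.
The Moon is waxing (0°–180°), so θ = 60.0° directly.
Age = 29.531 × 60.0°/360° ≈ 4.92 days.

4.9 days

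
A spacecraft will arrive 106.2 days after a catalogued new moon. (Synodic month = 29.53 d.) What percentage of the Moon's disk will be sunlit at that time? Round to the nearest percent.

91%

106.2 d spans 3 complete synodic months (3 × 29.53 = 88.59 d) plus 17.61 d.
The Moon has covered 17.61/29.53 of its cycle, so θ ≈ 360° × 17.61/29.53 = 214.7°.
With cos θ = (-0.822), the lit fraction is (1 − (-0.822))/2 ≈ 0.911, so 91%.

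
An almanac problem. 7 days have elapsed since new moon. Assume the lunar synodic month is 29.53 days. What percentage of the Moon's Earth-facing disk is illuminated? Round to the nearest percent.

46%

The Moon has covered 7/29.53 of its cycle, so θ ≈ 360° × 7/29.53 = 85.3°.
Illuminated fraction = (1 − cos 85.3°)/2 = (1 − 0.081)/2 ≈ 0.459, so 46%.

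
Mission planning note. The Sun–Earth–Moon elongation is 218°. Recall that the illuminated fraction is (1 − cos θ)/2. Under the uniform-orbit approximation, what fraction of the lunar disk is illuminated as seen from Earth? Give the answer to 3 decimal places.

Half-versine of 218°: (1 − (-0.788))/2 = 0.894.

0.894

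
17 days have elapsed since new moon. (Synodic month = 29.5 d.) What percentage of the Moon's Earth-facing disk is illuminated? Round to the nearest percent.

Phase angle: θ = 360°·(17 d)/(29.5 d) = 207.5°.
Illuminated fraction = (1 − cos 207.5°)/2 = (1 − (-0.887))/2 ≈ 0.944, so 94%.

94%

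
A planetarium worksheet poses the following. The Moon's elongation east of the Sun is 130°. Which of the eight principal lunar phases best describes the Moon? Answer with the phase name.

130° lies in the waxing gibbous sector of the 8-phase cycle.

waxing gibbous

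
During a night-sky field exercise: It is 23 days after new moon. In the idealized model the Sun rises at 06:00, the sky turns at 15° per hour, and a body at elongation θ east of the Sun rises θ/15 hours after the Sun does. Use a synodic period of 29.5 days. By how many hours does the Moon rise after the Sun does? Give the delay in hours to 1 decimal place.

18.7 h

Elongation θ = 360° × 23/29.5 ≈ 280.7°.
Delay after the Sun = 280.7° / (15°/h) ≈ 18.71 h.
So the Moon rises 18.71 h after the Sun.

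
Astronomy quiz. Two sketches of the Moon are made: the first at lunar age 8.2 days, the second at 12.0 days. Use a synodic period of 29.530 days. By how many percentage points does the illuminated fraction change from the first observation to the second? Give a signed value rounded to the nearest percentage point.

+33 pp

First observation: θ = 360°·8.2/29.530 = 100.0°, so f = 0.587.
Second observation: θ = 146.3°, f = 0.916.
Δf = 0.916 − 0.587 = +0.329, i.e. +33 pp.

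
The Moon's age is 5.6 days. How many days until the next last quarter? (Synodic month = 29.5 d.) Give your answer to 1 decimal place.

Last quarter is 0.75 of the way through the cycle: age 0.75 × 29.5 = 22.125 d.
That is 22.125 − 5.6 = 16.525 days ahead.

16.5 days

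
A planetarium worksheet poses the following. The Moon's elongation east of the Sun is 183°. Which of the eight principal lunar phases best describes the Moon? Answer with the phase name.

The full moon sector spans roughly 158°–202°; 183° falls inside it.

full moon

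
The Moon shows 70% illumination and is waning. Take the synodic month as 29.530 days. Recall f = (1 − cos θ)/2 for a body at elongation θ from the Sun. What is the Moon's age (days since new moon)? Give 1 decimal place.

20.2 days

From f = (1 − cos θ)/2: cos θ = 1 − 2×0.70 = -0.400; arccos → 113.6°.
Since the Moon is past full (waning), take the reflex angle: θ = 360° − 113.6° = 246.4°.
Age = 29.530 × 246.4°/360° ≈ 20.21 days.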